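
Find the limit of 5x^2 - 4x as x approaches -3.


Since polynomials are continuous, we use direct substitution.
lim(x->-3) of 5x^2 - 4x
= 5 * (-3)^2 - 4 * (-3) + 0
= 45 + 12 + 0
= 57

57


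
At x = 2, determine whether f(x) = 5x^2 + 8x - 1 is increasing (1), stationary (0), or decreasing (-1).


Compute f'(x) to determine behavior:
f'(x) = 10x + 8
f'(2) = 10 * 2 + 8
= 20 + 8
= 28
Since f'(2) > 0, the function is increasing (1)

1


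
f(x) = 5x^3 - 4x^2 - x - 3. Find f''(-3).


First derivative:
f'(x) = 15x^2 - 8x - 1
Second derivative:
f''(x) = 30x - 8
Substitute x = -3:
f''(-3) = 30 * (-3) - 8
= -90 - 8
= -98

-98


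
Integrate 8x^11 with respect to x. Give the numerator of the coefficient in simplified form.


Apply the power rule for integration:
integral of ax^n dx = a/(n+1) * x^(n+1) + C
integral of 8x^11 dx
= 8/12 * x^12 + C
= 2/3 * x^12 + C
The coefficient in lowest terms is 2/3, and its numerator is 2

2


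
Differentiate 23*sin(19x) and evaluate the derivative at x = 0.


Apply the chain rule to differentiate 23*sin(19x):
d/dx [23*sin(19x)]
= 23 * cos(19x) * d/dx(19x)
= 23 * 19 * cos(19x)
= 437 * cos(19x)
Evaluate at x = 0:
= 437 * cos(0)
= 437 * 1
= 437

437


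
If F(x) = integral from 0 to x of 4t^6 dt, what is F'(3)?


By the Fundamental Theorem of Calculus (Part 1):
If F(x) = integral from 0 to x of f(t) dt, then F'(x) = f(x)
Here f(t) = 4t^6
So F'(x) = 4x^6
Evaluate at x = 3:
F'(3) = 4 * 3^6
= 4 * 729
= 2916

2916


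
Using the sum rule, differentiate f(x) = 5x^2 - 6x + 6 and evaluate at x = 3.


Differentiate term by term using power and sum rules:
f(x) = 5x^2 - 6x + 6
f'(x) = 10x - 6
Substitute x = 3:
f'(3) = 10 * 3 - 6
= 30 - 6
= 24

24


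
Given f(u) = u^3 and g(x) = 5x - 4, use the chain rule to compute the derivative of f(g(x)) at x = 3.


Using the chain rule: (f(g(x)))' = f'(g(x)) * g'(x)
First, find g(3):
g(3) = 5 * 3 - 4 = 11
Next, f'(u) = 3u^2
And g'(x) = 5
So f'(g(3)) * g'(3)
= 3 * 11^2 * 5
= 3 * 121 * 5
= 1815

1815


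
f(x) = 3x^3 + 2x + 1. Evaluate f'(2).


Differentiate f(x) = 3x^3 + 2x + 1 term by term:
f'(x) = 9x^2 + 2
Substitute x = 2:
f'(2) = 9 * 2^2 + 0 * 2 + 2
= 36 + 0 + 2
= 38

38


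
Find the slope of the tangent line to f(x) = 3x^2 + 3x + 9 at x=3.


The slope of the tangent line equals f'(x) at the point.
f(x) = 3x^2 + 3x + 9
f'(x) = 6x + 3
At x = 3:
f'(3) = 6 * 3 + 3
= 18 + 3
= 21

21


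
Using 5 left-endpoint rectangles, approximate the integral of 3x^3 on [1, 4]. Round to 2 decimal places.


Left Riemann sum uses left endpoints of each subinterval.
Interval: [1, 4], n = 5
dx = (4 - 1) / 5 = 3/5
Left endpoints: [1, 8/5, 11/5, 14/5, 17/5]
f values: [3, 1536/125, 3993/125, 8232/125, 14739/125]
Sum = dx * (sum of f values)
= 3/5 * 231
= 693/5 = 138.60

138.60


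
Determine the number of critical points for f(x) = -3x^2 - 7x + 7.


Find where f'(x) = 0:
f'(x) = -6x - 7
Set f'(x) = 0:
-6x - 7 = 0
x = 7 / (-6) = -7/6
This is a linear equation in x, so there is exactly one solution.
Number of critical points: 1

1


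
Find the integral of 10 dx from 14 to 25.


The integral of a constant k over [a, b] equals k * (b - a).
integral from 14 to 25 of 10 dx
= 10 * (25 - 14)
= 10 * 11
= 110

110


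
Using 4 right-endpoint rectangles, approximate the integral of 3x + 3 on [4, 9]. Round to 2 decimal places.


Right Riemann sum uses right endpoints of each subinterval.
Interval: [4, 9], n = 4
dx = (9 - 4) / 4 = 5/4
Right endpoints: [21/4, 13/2, 31/4, 9]
f values: [75/4, 45/2, 105/4, 30]
Sum = dx * (sum of f values)
= 5/4 * 195/2
= 975/8 ≈ 121.88

121.88


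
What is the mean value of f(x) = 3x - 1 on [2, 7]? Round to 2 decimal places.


Average value = 1/(b-a) * integral from a to b of f(x) dx
First compute the integral of 3x - 1:
F(x) = (3/2)x^2 - x
F(7) = 3/2 * 49 - 1 * 7 = 133/2
F(2) = 3/2 * 4 - 1 * 2 = 4
Integral = 133/2 - 4 = 125/2
Average = (125/2) / (7 - 2) = (125/2) / 5
= 25/2 = 12.50

12.50


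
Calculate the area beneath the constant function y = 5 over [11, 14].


The area under a constant function y = 5 is a rectangle.
Width = 14 - 11 = 3
Height = 5
Area = width * height
= 3 * 5
= 15

15


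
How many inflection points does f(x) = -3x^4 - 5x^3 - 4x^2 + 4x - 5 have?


Inflection points occur where f''(x) = 0 and concavity changes.
f(x) = -3x^4 - 5x^3 - 4x^2 + 4x - 5
f'(x) = -12x^3 - 15x^2 - 8x + 4
f''(x) = -36x^2 - 30x - 8
This is a quadratic in x. Use the discriminant to count real roots.
Discriminant = (-30)^2 - 4 * (-36) * (-8)
= 900 - 1152
= -252
Since discriminant < 0, f''(x) = 0 has no real solutions.
Number of inflection points: 0

0


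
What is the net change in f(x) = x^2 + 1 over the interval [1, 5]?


Net change = f(b) - f(a)
f(x) = x^2 + 1
Compute f(5):
f(5) = 1 * 5^2 + 0 * 5 + 1
= 25 + 0 + 1
= 26
Compute f(1):
f(1) = 1 * 1^2 + 0 * 1 + 1
= 1 + 0 + 1
= 2
Net change = 26 - 2 = 24

24


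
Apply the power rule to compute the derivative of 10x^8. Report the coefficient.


We apply the power rule: d/dx [ax^n] = a*n * x^(n-1)
d/dx [10x^8]
= 10 * 8 * x^(8-1)
= 80x^7
The coefficient is 80

80


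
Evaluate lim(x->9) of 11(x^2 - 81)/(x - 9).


Direct substitution gives 0/0, so we factor the numerator.
Factor: 11(x^2 - 81) = 11 * (x - 9)(x + 9)
Cancel the common factor (x - 9):
11(x^2 - 81)/(x - 9) = 11 * (x + 9)
Now substitute x = 9:
= 11 * (9 + 9) = 198

198


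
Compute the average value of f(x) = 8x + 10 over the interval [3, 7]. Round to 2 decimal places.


Average value = 1/(b-a) * integral from a to b of f(x) dx
First compute the integral of 8x + 10:
F(x) = 4x^2 + 10x
F(7) = 4 * 49 + 10 * 7 = 266
F(3) = 4 * 9 + 10 * 3 = 66
Integral = 266 - 66 = 200
Average = 200 / (7 - 3) = 200 / 4
= 50 = 50.00

50.00


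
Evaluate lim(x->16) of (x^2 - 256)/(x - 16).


Direct substitution gives 0/0, so we factor the numerator.
Factor: (x^2 - 256) = (x - 16)(x + 16)
Cancel the common factor (x - 16):
(x^2 - 256)/(x - 16) = (x + 16)
Now substitute x = 16:
= (16 + 16) = 32

32


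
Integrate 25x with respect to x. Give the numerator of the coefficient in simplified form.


Apply the power rule for integration:
integral of ax^n dx = a/(n+1) * x^(n+1) + C
integral of 25x dx
= 25/2 * x^2 + C
The coefficient in lowest terms is 25/2, and its numerator is 25

25


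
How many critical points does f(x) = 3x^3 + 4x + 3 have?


Find where f'(x) = 0:
f(x) = 3x^3 + 4x + 3
f'(x) = 9x^2 + 4
This is a quadratic in x. Use the discriminant to count real roots.
Discriminant = (0)^2 - 4 * 9 * 4
= 0 - 144
= -144
Since discriminant < 0, f'(x) = 0 has no real solutions.
Number of critical points: 0

0


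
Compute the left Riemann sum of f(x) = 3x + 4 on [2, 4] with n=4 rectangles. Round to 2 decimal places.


Left Riemann sum uses left endpoints of each subinterval.
Interval: [2, 4], n = 4
dx = (4 - 2) / 4 = 1/2
Left endpoints: [2, 5/2, 3, 7/2]
f values: [10, 23/2, 13, 29/2]
Sum = dx * (sum of f values)
= 1/2 * 49
= 49/2 = 24.50

24.50


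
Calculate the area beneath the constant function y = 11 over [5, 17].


The area under a constant function y = 11 is a rectangle.
Width = 17 - 5 = 12
Height = 11
Area = width * height
= 12 * 11
= 132

132


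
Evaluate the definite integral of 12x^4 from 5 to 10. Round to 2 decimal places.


Find the antiderivative of 12x^4:
F(x) = 12/5 * x^5
Apply the Fundamental Theorem of Calculus:
F(10) - F(5)
= 12/5 * 10^5 - 12/5 * 5^5
= 12/5 * (100000 - 3125)
= 12/5 * 96875
= 232500 = 232500.00

232500.00


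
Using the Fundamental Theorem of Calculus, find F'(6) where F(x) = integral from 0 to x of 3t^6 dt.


By the Fundamental Theorem of Calculus (Part 1):
If F(x) = integral from 0 to x of f(t) dt, then F'(x) = f(x)
Here f(t) = 3t^6
So F'(x) = 3x^6
Evaluate at x = 6:
F'(6) = 3 * 6^6
= 3 * 46656
= 139968

139968


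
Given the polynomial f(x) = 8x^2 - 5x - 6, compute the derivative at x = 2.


Differentiate term by term using power and sum rules:
f(x) = 8x^2 - 5x - 6
f'(x) = 16x - 5
Substitute x = 2:
f'(2) = 16 * 2 - 5
= 32 - 5
= 27

27


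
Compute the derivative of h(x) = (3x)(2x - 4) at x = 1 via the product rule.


Let u(x) = 3x and v(x) = 2x - 4
u'(x) = 3
v'(x) = 2
Product rule: h'(x) = u'(x)*v(x) + u(x)*v'(x)
= 3 * (2x - 4) + (3x) * 2
At x = 1:
u(1) = 3 * 1 + 0 = 3
v(1) = 2 * 1 - 4 = -2
h'(1) = 3 * (-2) + 3 * 2
= -6 + 6
= 0

0


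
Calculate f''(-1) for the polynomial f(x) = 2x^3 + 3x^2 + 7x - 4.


First derivative:
f'(x) = 6x^2 + 6x + 7
Second derivative:
f''(x) = 12x + 6
Substitute x = -1:
f''(-1) = 12 * (-1) + 6
= -12 + 6
= -6

-6


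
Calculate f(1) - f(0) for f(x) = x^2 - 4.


Net change = f(b) - f(a)
f(x) = x^2 - 4
Compute f(1):
f(1) = 1 * 1^2 + 0 * 1 - 4
= 1 + 0 - 4
= -3
Compute f(0):
f(0) = 1 * 0^2 + 0 * 0 - 4
= 0 + 0 - 4
= -4
Net change = -3 - (-4) = 1

1


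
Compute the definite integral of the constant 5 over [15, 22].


The integral of a constant k over [a, b] equals k * (b - a).
integral from 15 to 22 of 5 dx
= 5 * (22 - 15)
= 5 * 7
= 35

35


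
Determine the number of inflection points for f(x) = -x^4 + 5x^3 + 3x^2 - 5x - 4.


Inflection points occur where f''(x) = 0 and concavity changes.
f(x) = -x^4 + 5x^3 + 3x^2 - 5x - 4
f'(x) = -4x^3 + 15x^2 + 6x - 5
f''(x) = -12x^2 + 30x + 6
This is a quadratic in x. Use the discriminant to count real roots.
Discriminant = (30)^2 - 4 * (-12) * 6
= 900 - (-288)
= 1188
Since discriminant > 0, f''(x) = 0 has 2 distinct real solutions.
A quadratic with two distinct real roots changes sign at each root, so concavity changes at both.
Number of inflection points: 2

2


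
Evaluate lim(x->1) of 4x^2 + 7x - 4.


Since polynomials are continuous, we use direct substitution.
lim(x->1) of 4x^2 + 7x - 4
= 4 * 1^2 + 7 * 1 - 4
= 4 + 7 - 4
= 7

7


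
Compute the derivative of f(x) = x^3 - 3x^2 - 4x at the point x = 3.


Differentiate f(x) = x^3 - 3x^2 - 4x term by term:
f'(x) = 3x^2 - 6x - 4
Substitute x = 3:
f'(3) = 3 * 3^2 - 6 * 3 - 4
= 27 - 18 - 4
= 5

5


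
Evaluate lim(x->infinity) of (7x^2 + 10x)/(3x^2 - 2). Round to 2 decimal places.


For limits at infinity with equal-degree polynomials,
we compare leading coefficients.
Numerator leading term: 7x^2
Denominator leading term: 3x^2
Divide both by x^2:
lim = (7 + 10/x) / (3 - 2/x^2)
As x -> infinity, the 1/x and 1/x^2 terms vanish:
= 7/3 ≈ 2.33

2.33


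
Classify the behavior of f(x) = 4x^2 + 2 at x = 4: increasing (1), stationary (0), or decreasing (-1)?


Compute f'(x) to determine behavior:
f'(x) = 8x
f'(4) = 8 * 4 + 0
= 32 + 0
= 32
Since f'(4) > 0, the function is increasing (1)

1


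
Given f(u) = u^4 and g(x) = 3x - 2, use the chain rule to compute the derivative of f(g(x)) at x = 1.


Using the chain rule: (f(g(x)))' = f'(g(x)) * g'(x)
First, find g(1):
g(1) = 3 * 1 - 2 = 1
Next, f'(u) = 4u^3
And g'(x) = 3
So f'(g(1)) * g'(1)
= 4 * 1^3 * 3
= 4 * 1 * 3
= 12

12


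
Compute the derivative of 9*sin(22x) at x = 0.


Apply the chain rule to differentiate 9*sin(22x):
d/dx [9*sin(22x)]
= 9 * cos(22x) * d/dx(22x)
= 9 * 22 * cos(22x)
= 198 * cos(22x)
Evaluate at x = 0:
= 198 * cos(0)
= 198 * 1
= 198

198


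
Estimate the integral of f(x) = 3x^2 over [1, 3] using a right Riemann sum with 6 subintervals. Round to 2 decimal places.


Right Riemann sum uses right endpoints of each subinterval.
Interval: [1, 3], n = 6
dx = (3 - 1) / 6 = 1/3
Right endpoints: [4/3, 5/3, 2, 7/3, 8/3, 3]
f values: [16/3, 25/3, 12, 49/3, 64/3, 27]
Sum = dx * (sum of f values)
= 1/3 * 271/3
= 271/9 ≈ 30.11

30.11


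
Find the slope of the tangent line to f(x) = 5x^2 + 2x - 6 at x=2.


The slope of the tangent line equals f'(x) at the point.
f(x) = 5x^2 + 2x - 6
f'(x) = 10x + 2
At x = 2:
f'(2) = 10 * 2 + 2
= 20 + 2
= 22

22


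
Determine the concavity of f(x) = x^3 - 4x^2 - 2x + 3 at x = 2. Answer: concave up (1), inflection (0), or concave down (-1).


Concavity is determined by the sign of f''(x).
f(x) = x^3 - 4x^2 - 2x + 3
f'(x) = 3x^2 - 8x - 2
f''(x) = 6x - 8
f''(2) = 6 * 2 - 8
= 12 - 8
= 4
Since f''(2) > 0, the function is concave up (1)

1


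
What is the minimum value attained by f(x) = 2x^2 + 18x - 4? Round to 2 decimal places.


For a quadratic f(x) = ax^2 + bx + c with a > 0, the minimum is at the vertex.
Vertex x-coordinate: x = -b/(2a)
x = -(18) / (2 * 2)
x = -18/4 = -9/2
Substitute back to find the minimum value:
f(-9/2) = 2 * (-9/2)^2 + 18 * (-9/2) - 4
= 81/2 - 81 - 4
= -89/2 = -44.50

-44.50


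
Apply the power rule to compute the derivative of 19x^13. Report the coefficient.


We apply the power rule: d/dx [ax^n] = a*n * x^(n-1)
d/dx [19x^13]
= 19 * 13 * x^(13-1)
= 247x^12
The coefficient is 247

247


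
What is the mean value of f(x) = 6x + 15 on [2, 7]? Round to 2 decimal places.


Average value = 1/(b-a) * integral from a to b of f(x) dx
First compute the integral of 6x + 15:
F(x) = 3x^2 + 15x
F(7) = 3 * 49 + 15 * 7 = 252
F(2) = 3 * 4 + 15 * 2 = 42
Integral = 252 - 42 = 210
Average = 210 / (7 - 2) = 210 / 5
= 42 = 42.00

42.00


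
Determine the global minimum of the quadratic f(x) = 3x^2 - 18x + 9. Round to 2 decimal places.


For a quadratic f(x) = ax^2 + bx + c with a > 0, the minimum is at the vertex.
Vertex x-coordinate: x = -b/(2a)
x = -(-18) / (2 * 3)
x = 18/6 = 3
Substitute back to find the minimum value:
f(3) = 3 * 3^2 - 18 * 3 + 9
= 27 - 54 + 9
= -18 = -18.00

-18.00


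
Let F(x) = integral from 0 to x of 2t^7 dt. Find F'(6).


By the Fundamental Theorem of Calculus (Part 1):
If F(x) = integral from 0 to x of f(t) dt, then F'(x) = f(x)
Here f(t) = 2t^7
So F'(x) = 2x^7
Evaluate at x = 6:
F'(6) = 2 * 6^7
= 2 * 279936
= 559872

559872


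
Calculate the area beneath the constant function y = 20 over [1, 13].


The area under a constant function y = 20 is a rectangle.
Width = 13 - 1 = 12
Height = 20
Area = width * height
= 12 * 20
= 240

240


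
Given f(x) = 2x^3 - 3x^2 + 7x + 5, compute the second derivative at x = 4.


First derivative:
f'(x) = 6x^2 - 6x + 7
Second derivative:
f''(x) = 12x - 6
Substitute x = 4:
f''(4) = 12 * 4 - 6
= 48 - 6
= 42

42


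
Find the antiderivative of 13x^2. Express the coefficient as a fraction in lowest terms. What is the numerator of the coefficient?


Apply the power rule for integration:
integral of ax^n dx = a/(n+1) * x^(n+1) + C
integral of 13x^2 dx
= 13/3 * x^3 + C
The coefficient in lowest terms is 13/3, and its numerator is 13

13


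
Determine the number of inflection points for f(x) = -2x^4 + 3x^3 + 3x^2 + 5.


Inflection points occur where f''(x) = 0 and concavity changes.
f(x) = -2x^4 + 3x^3 + 3x^2 + 5
f'(x) = -8x^3 + 9x^2 + 6x
f''(x) = -24x^2 + 18x + 6
This is a quadratic in x. Use the discriminant to count real roots.
Discriminant = (18)^2 - 4 * (-24) * 6
= 324 - (-576)
= 900
Since discriminant > 0, f''(x) = 0 has 2 distinct real solutions.
A quadratic with two distinct real roots changes sign at each root, so concavity changes at both.
Number of inflection points: 2

2


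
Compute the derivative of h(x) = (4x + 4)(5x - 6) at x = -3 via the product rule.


Let u(x) = 4x + 4 and v(x) = 5x - 6
u'(x) = 4
v'(x) = 5
Product rule: h'(x) = u'(x)*v(x) + u(x)*v'(x)
= 4 * (5x - 6) + (4x + 4) * 5
At x = -3:
u(-3) = 4 * (-3) + 4 = -8
v(-3) = 5 * (-3) - 6 = -21
h'(-3) = 4 * (-21) + (-8) * 5
= -84 - 40
= -124

-124


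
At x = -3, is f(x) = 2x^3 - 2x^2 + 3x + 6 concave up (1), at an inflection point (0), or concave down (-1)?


Concavity is determined by the sign of f''(x).
f(x) = 2x^3 - 2x^2 + 3x + 6
f'(x) = 6x^2 - 4x + 3
f''(x) = 12x - 4
f''(-3) = 12 * (-3) - 4
= -36 - 4
= -40
Since f''(-3) < 0, the function is concave down (-1)

-1


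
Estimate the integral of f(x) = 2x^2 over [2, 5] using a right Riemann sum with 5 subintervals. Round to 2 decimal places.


Right Riemann sum uses right endpoints of each subinterval.
Interval: [2, 5], n = 5
dx = (5 - 2) / 5 = 3/5
Right endpoints: [13/5, 16/5, 19/5, 22/5, 5]
f values: [338/25, 512/25, 722/25, 968/25, 50]
Sum = dx * (sum of f values)
= 3/5 * 758/5
= 2274/25 = 90.96

90.96


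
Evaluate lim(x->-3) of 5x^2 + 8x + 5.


Since polynomials are continuous, we use direct substitution.
lim(x->-3) of 5x^2 + 8x + 5
= 5 * (-3)^2 + 8 * (-3) + 5
= 45 - 24 + 5
= 26

26


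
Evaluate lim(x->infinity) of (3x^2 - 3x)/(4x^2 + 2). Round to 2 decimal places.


For limits at infinity with equal-degree polynomials,
we compare leading coefficients.
Numerator leading term: 3x^2
Denominator leading term: 4x^2
Divide both by x^2:
lim = (3 - 3/x) / (4 + 2/x^2)
As x -> infinity, the 1/x and 1/x^2 terms vanish:
= 3/4 = 0.75

0.75


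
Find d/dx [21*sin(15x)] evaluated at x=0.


Apply the chain rule to differentiate 21*sin(15x):
d/dx [21*sin(15x)]
= 21 * cos(15x) * d/dx(15x)
= 21 * 15 * cos(15x)
= 315 * cos(15x)
Evaluate at x = 0:
= 315 * cos(0)
= 315 * 1
= 315

315


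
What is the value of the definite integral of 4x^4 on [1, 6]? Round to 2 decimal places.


Find the antiderivative of 4x^4:
F(x) = 4/5 * x^5
Apply the Fundamental Theorem of Calculus:
F(6) - F(1)
= 4/5 * 6^5 - 4/5 * 1^5
= 4/5 * (7776 - 1)
= 4/5 * 7775
= 6220 = 6220.00

6220.00


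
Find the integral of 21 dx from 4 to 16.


The integral of a constant k over [a, b] equals k * (b - a).
integral from 4 to 16 of 21 dx
= 21 * (16 - 4)
= 21 * 12
= 252

252


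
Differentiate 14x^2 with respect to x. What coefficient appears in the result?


We apply the power rule: d/dx [ax^n] = a*n * x^(n-1)
d/dx [14x^2]
= 14 * 2 * x^(2-1)
= 28x
The coefficient is 28

28


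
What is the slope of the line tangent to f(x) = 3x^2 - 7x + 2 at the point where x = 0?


The slope of the tangent line equals f'(x) at the point.
f(x) = 3x^2 - 7x + 2
f'(x) = 6x - 7
At x = 0:
f'(0) = 6 * 0 - 7
= 0 - 7
= -7

-7


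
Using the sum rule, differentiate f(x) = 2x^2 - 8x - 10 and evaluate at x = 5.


Differentiate term by term using power and sum rules:
f(x) = 2x^2 - 8x - 10
f'(x) = 4x - 8
Substitute x = 5:
f'(5) = 4 * 5 - 8
= 20 - 8
= 12

12


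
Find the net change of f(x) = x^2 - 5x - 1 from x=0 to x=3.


Net change = f(b) - f(a)
f(x) = x^2 - 5x - 1
Compute f(3):
f(3) = 1 * 3^2 - 5 * 3 - 1
= 9 - 15 - 1
= -7
Compute f(0):
f(0) = 1 * 0^2 - 5 * 0 - 1
= 0 + 0 - 1
= -1
Net change = -7 - (-1) = -6

-6


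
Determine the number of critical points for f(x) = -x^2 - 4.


Find where f'(x) = 0:
f'(x) = -2x
Set f'(x) = 0:
-2x = 0
x = 0 / (-2) = 0
This is a linear equation in x, so there is exactly one solution.
Number of critical points: 1

1


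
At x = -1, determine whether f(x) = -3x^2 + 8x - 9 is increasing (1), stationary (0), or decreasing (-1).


Compute f'(x) to determine behavior:
f'(x) = -6x + 8
f'(-1) = -6 * (-1) + 8
= 6 + 8
= 14
Since f'(-1) > 0, the function is increasing (1)

1


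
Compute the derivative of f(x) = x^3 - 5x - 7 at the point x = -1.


Differentiate f(x) = x^3 - 5x - 7 term by term:
f'(x) = 3x^2 - 5
Substitute x = -1:
f'(-1) = 3 * (-1)^2 + 0 * (-1) - 5
= 3 + 0 - 5
= -2

-2


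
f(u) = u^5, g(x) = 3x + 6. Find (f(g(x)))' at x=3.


Using the chain rule: (f(g(x)))' = f'(g(x)) * g'(x)
First, find g(3):
g(3) = 3 * 3 + 6 = 15
Next, f'(u) = 5u^4
And g'(x) = 3
So f'(g(3)) * g'(3)
= 5 * 15^4 * 3
= 5 * 50625 * 3
= 759375

759375


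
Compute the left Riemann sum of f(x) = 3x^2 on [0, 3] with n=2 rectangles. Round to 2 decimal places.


Left Riemann sum uses left endpoints of each subinterval.
Interval: [0, 3], n = 2
dx = (3 - 0) / 2 = 3/2
Left endpoints: [0, 3/2]
f values: [0, 27/4]
Sum = dx * (sum of f values)
= 3/2 * 27/4
= 81/8 ≈ 10.13

10.13


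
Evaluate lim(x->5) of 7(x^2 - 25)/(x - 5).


Direct substitution gives 0/0, so we factor the numerator.
Factor: 7(x^2 - 25) = 7 * (x - 5)(x + 5)
Cancel the common factor (x - 5):
7(x^2 - 25)/(x - 5) = 7 * (x + 5)
Now substitute x = 5:
= 7 * (5 + 5) = 70

70


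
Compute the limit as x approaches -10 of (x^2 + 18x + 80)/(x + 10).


Direct substitution gives 0/0, so we factor the numerator.
Factor: (x^2 + 18x + 80) = (x + 10)(x + 8)
Cancel the common factor (x + 10):
(x^2 + 18x + 80)/(x + 10) = (x + 8)
Now substitute x = -10:
= (-10) - (-8) = -2

-2


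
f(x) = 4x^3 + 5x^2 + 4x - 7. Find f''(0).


First derivative:
f'(x) = 12x^2 + 10x + 4
Second derivative:
f''(x) = 24x + 10
Substitute x = 0:
f''(0) = 24 * 0 + 10
= 0 + 10
= 10

10


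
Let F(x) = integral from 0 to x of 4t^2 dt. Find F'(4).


By the Fundamental Theorem of Calculus (Part 1):
If F(x) = integral from 0 to x of f(t) dt, then F'(x) = f(x)
Here f(t) = 4t^2
So F'(x) = 4x^2
Evaluate at x = 4:
F'(4) = 4 * 4^2
= 4 * 16
= 64

64


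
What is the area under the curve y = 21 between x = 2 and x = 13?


The area under a constant function y = 21 is a rectangle.
Width = 13 - 2 = 11
Height = 21
Area = width * height
= 11 * 21
= 231

231


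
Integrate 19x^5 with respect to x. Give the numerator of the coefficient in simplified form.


Apply the power rule for integration:
integral of ax^n dx = a/(n+1) * x^(n+1) + C
integral of 19x^5 dx
= 19/6 * x^6 + C
The coefficient in lowest terms is 19/6, and its numerator is 19

19


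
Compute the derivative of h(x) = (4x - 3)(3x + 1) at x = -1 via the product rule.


Let u(x) = 4x - 3 and v(x) = 3x + 1
u'(x) = 4
v'(x) = 3
Product rule: h'(x) = u'(x)*v(x) + u(x)*v'(x)
= 4 * (3x + 1) + (4x - 3) * 3
At x = -1:
u(-1) = 4 * (-1) - 3 = -7
v(-1) = 3 * (-1) + 1 = -2
h'(-1) = 4 * (-2) + (-7) * 3
= -8 - 21
= -29

-29


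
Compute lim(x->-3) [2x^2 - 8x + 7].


Since polynomials are continuous, we use direct substitution.
lim(x->-3) of 2x^2 - 8x + 7
= 2 * (-3)^2 - 8 * (-3) + 7
= 18 + 24 + 7
= 49

49


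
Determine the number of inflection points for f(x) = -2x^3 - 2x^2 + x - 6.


Inflection points occur where f''(x) = 0 and concavity changes.
f(x) = -2x^3 - 2x^2 + x - 6
f'(x) = -6x^2 - 4x + 1
f''(x) = -12x - 4
Set f''(x) = 0:
-12x - 4 = 0
x = 4 / (-12) = -1/3
Since f''(x) is linear (degree 1), it changes sign at this point.
Therefore there is exactly 1 inflection point.

1


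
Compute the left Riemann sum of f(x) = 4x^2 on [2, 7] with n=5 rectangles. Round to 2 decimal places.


Left Riemann sum uses left endpoints of each subinterval.
Interval: [2, 7], n = 5
dx = (7 - 2) / 5 = 1
Left endpoints: [2, 3, 4, 5, 6]
f values: [16, 36, 64, 100, 144]
Sum = dx * (sum of f values)
= 1 * 360
= 360 = 360.00

360.00


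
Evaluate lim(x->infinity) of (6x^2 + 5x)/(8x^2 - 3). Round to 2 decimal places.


For limits at infinity with equal-degree polynomials,
we compare leading coefficients.
Numerator leading term: 6x^2
Denominator leading term: 8x^2
Divide both by x^2:
lim = (6 + 5/x) / (8 - 3/x^2)
As x -> infinity, the 1/x and 1/x^2 terms vanish:
= 6/8 = 3/4 = 0.75

0.75


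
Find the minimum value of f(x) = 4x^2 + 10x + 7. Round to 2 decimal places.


For a quadratic f(x) = ax^2 + bx + c with a > 0, the minimum is at the vertex.
Vertex x-coordinate: x = -b/(2a)
x = -(10) / (2 * 4)
x = -10/8 = -5/4
Substitute back to find the minimum value:
f(-5/4) = 4 * (-5/4)^2 + 10 * (-5/4) + 7
= 25/4 - 25/2 + 7
= 3/4 = 0.75

0.75


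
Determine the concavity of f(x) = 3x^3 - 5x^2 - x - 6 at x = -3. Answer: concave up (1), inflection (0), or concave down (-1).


Concavity is determined by the sign of f''(x).
f(x) = 3x^3 - 5x^2 - x - 6
f'(x) = 9x^2 - 10x - 1
f''(x) = 18x - 10
f''(-3) = 18 * (-3) - 10
= -54 - 10
= -64
Since f''(-3) < 0, the function is concave down (-1)

-1


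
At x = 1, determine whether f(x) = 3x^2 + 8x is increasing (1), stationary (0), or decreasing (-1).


Compute f'(x) to determine behavior:
f'(x) = 6x + 8
f'(1) = 6 * 1 + 8
= 6 + 8
= 14
Since f'(1) > 0, the function is increasing (1)

1


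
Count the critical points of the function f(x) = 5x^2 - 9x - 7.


Find where f'(x) = 0:
f'(x) = 10x - 9
Set f'(x) = 0:
10x - 9 = 0
x = 9 / 10 = 9/10
This is a linear equation in x, so there is exactly one solution.
Number of critical points: 1

1


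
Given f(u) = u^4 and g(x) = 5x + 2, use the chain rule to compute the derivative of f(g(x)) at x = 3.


Using the chain rule: (f(g(x)))' = f'(g(x)) * g'(x)
First, find g(3):
g(3) = 5 * 3 + 2 = 17
Next, f'(u) = 4u^3
And g'(x) = 5
So f'(g(3)) * g'(3)
= 4 * 17^3 * 5
= 4 * 4913 * 5
= 98260

98260


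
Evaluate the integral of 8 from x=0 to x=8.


The integral of a constant k over [a, b] equals k * (b - a).
integral from 0 to 8 of 8 dx
= 8 * (8 - 0)
= 8 * 8
= 64

64


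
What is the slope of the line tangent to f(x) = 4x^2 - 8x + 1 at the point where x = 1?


The slope of the tangent line equals f'(x) at the point.
f(x) = 4x^2 - 8x + 1
f'(x) = 8x - 8
At x = 1:
f'(1) = 8 * 1 - 8
= 8 - 8
= 0

0


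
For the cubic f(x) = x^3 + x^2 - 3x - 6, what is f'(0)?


Differentiate f(x) = x^3 + x^2 - 3x - 6 term by term:
f'(x) = 3x^2 + 2x - 3
Substitute x = 0:
f'(0) = 3 * 0^2 + 2 * 0 - 3
= 0 + 0 - 3
= -3

-3


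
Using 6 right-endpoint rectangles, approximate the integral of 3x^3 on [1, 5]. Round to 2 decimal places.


Right Riemann sum uses right endpoints of each subinterval.
Interval: [1, 5], n = 6
dx = (5 - 1) / 6 = 2/3
Right endpoints: [5/3, 7/3, 3, 11/3, 13/3, 5]
f values: [125/9, 343/9, 81, 1331/9, 2197/9, 375]
Sum = dx * (sum of f values)
= 2/3 * 900
= 600 = 600.00

600.00


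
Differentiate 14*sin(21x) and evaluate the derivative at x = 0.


Apply the chain rule to differentiate 14*sin(21x):
d/dx [14*sin(21x)]
= 14 * cos(21x) * d/dx(21x)
= 14 * 21 * cos(21x)
= 294 * cos(21x)
Evaluate at x = 0:
= 294 * cos(0)
= 294 * 1
= 294

294


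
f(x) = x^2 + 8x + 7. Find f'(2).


Differentiate term by term using power and sum rules:
f(x) = x^2 + 8x + 7
f'(x) = 2x + 8
Substitute x = 2:
f'(2) = 2 * 2 + 8
= 4 + 8
= 12

12


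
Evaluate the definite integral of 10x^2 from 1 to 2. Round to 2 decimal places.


Find the antiderivative of 10x^2:
F(x) = 10/3 * x^3
Apply the Fundamental Theorem of Calculus:
F(2) - F(1)
= 10/3 * 2^3 - 10/3 * 1^3
= 10/3 * (8 - 1)
= 10/3 * 7
= 70/3 ≈ 23.33

23.33


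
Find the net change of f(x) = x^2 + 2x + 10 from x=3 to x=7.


Net change = f(b) - f(a)
f(x) = x^2 + 2x + 10
Compute f(7):
f(7) = 1 * 7^2 + 2 * 7 + 10
= 49 + 14 + 10
= 73
Compute f(3):
f(3) = 1 * 3^2 + 2 * 3 + 10
= 9 + 6 + 10
= 25
Net change = 73 - 25 = 48

48


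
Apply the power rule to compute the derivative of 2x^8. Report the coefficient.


We apply the power rule: d/dx [ax^n] = a*n * x^(n-1)
d/dx [2x^8]
= 2 * 8 * x^(8-1)
= 16x^7
The coefficient is 16

16


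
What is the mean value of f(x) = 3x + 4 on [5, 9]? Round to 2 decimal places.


Average value = 1/(b-a) * integral from a to b of f(x) dx
First compute the integral of 3x + 4:
F(x) = (3/2)x^2 + 4x
F(9) = 3/2 * 81 + 4 * 9 = 315/2
F(5) = 3/2 * 25 + 4 * 5 = 115/2
Integral = 315/2 - 115/2 = 100
Average = 100 / (9 - 5) = 100 / 4
= 25 = 25.00

25.00


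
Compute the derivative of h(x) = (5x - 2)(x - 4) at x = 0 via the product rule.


Let u(x) = 5x - 2 and v(x) = x - 4
u'(x) = 5
v'(x) = 1
Product rule: h'(x) = u'(x)*v(x) + u(x)*v'(x)
= 5 * (x - 4) + (5x - 2) * 1
At x = 0:
u(0) = 5 * 0 - 2 = -2
v(0) = 1 * 0 - 4 = -4
h'(0) = 5 * (-4) + (-2) * 1
= -20 - 2
= -22

-22


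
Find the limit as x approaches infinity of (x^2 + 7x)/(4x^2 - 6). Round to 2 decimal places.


For limits at infinity with equal-degree polynomials,
we compare leading coefficients.
Numerator leading term: x^2
Denominator leading term: 4x^2
Divide both by x^2:
lim = (1 + 7/x) / (4 - 6/x^2)
As x -> infinity, the 1/x and 1/x^2 terms vanish:
= 1/4 = 0.25

0.25


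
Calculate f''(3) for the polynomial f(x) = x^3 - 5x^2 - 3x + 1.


First derivative:
f'(x) = 3x^2 - 10x - 3
Second derivative:
f''(x) = 6x - 10
Substitute x = 3:
f''(3) = 6 * 3 - 10
= 18 - 10
= 8

8


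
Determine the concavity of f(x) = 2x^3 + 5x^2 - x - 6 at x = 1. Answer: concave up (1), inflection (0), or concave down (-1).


Concavity is determined by the sign of f''(x).
f(x) = 2x^3 + 5x^2 - x - 6
f'(x) = 6x^2 + 10x - 1
f''(x) = 12x + 10
f''(1) = 12 * 1 + 10
= 12 + 10
= 22
Since f''(1) > 0, the function is concave up (1)

1


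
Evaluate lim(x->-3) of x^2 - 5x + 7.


Since polynomials are continuous, we use direct substitution.
lim(x->-3) of x^2 - 5x + 7
= 1 * (-3)^2 - 5 * (-3) + 7
= 9 + 15 + 7
= 31

31


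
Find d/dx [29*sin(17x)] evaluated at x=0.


Apply the chain rule to differentiate 29*sin(17x):
d/dx [29*sin(17x)]
= 29 * cos(17x) * d/dx(17x)
= 29 * 17 * cos(17x)
= 493 * cos(17x)
Evaluate at x = 0:
= 493 * cos(0)
= 493 * 1
= 493

493


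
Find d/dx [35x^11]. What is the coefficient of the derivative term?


We apply the power rule: d/dx [ax^n] = a*n * x^(n-1)
d/dx [35x^11]
= 35 * 11 * x^(11-1)
= 385x^10
The coefficient is 385

385


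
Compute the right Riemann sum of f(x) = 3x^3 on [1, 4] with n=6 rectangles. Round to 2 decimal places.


Right Riemann sum uses right endpoints of each subinterval.
Interval: [1, 4], n = 6
dx = (4 - 1) / 6 = 1/2
Right endpoints: [3/2, 2, 5/2, 3, 7/2, 4]
f values: [81/8, 24, 375/8, 81, 1029/8, 192]
Sum = dx * (sum of f values)
= 1/2 * 3861/8
= 3861/16 ≈ 241.31

241.31


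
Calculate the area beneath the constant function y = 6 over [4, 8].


The area under a constant function y = 6 is a rectangle.
Width = 8 - 4 = 4
Height = 6
Area = width * height
= 4 * 6
= 24

24


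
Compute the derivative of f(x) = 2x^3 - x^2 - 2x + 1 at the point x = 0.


Differentiate f(x) = 2x^3 - x^2 - 2x + 1 term by term:
f'(x) = 6x^2 - 2x - 2
Substitute x = 0:
f'(0) = 6 * 0^2 - 2 * 0 - 2
= 0 + 0 - 2
= -2

-2


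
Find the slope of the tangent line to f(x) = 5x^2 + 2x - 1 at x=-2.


The slope of the tangent line equals f'(x) at the point.
f(x) = 5x^2 + 2x - 1
f'(x) = 10x + 2
At x = -2:
f'(-2) = 10 * (-2) + 2
= -20 + 2
= -18

-18


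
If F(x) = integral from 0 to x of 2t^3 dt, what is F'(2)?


By the Fundamental Theorem of Calculus (Part 1):
If F(x) = integral from 0 to x of f(t) dt, then F'(x) = f(x)
Here f(t) = 2t^3
So F'(x) = 2x^3
Evaluate at x = 2:
F'(2) = 2 * 2^3
= 2 * 8
= 16

16


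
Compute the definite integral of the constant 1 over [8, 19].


The integral of a constant k over [a, b] equals k * (b - a).
integral from 8 to 19 of 1 dx
= 1 * (19 - 8)
= 1 * 11
= 11

11


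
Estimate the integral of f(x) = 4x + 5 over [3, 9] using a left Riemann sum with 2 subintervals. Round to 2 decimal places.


Left Riemann sum uses left endpoints of each subinterval.
Interval: [3, 9], n = 2
dx = (9 - 3) / 2 = 3
Left endpoints: [3, 6]
f values: [17, 29]
Sum = dx * (sum of f values)
= 3 * 46
= 138 = 138.00

138.00


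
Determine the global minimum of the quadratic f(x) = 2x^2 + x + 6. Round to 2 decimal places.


For a quadratic f(x) = ax^2 + bx + c with a > 0, the minimum is at the vertex.
Vertex x-coordinate: x = -b/(2a)
x = -(1) / (2 * 2)
x = -1/4
Substitute back to find the minimum value:
f(-1/4) = 2 * (-1/4)^2 + 1 * (-1/4) + 6
= 1/8 - 1/4 + 6
= 47/8 ≈ 5.88

5.88


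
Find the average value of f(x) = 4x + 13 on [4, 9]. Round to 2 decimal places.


Average value = 1/(b-a) * integral from a to b of f(x) dx
First compute the integral of 4x + 13:
F(x) = 2x^2 + 13x
F(9) = 2 * 81 + 13 * 9 = 279
F(4) = 2 * 16 + 13 * 4 = 84
Integral = 279 - 84 = 195
Average = 195 / (9 - 4) = 195 / 5
= 39 = 39.00

39.00


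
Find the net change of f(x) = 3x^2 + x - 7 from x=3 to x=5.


Net change = f(b) - f(a)
f(x) = 3x^2 + x - 7
Compute f(5):
f(5) = 3 * 5^2 + 1 * 5 - 7
= 75 + 5 - 7
= 73
Compute f(3):
f(3) = 3 * 3^2 + 1 * 3 - 7
= 27 + 3 - 7
= 23
Net change = 73 - 23 = 50

50


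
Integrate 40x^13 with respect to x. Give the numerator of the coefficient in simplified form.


Apply the power rule for integration:
integral of ax^n dx = a/(n+1) * x^(n+1) + C
integral of 40x^13 dx
= 40/14 * x^14 + C
= 20/7 * x^14 + C
The coefficient in lowest terms is 20/7, and its numerator is 20

20


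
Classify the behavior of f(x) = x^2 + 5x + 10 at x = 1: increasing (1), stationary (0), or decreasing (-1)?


Compute f'(x) to determine behavior:
f'(x) = 2x + 5
f'(1) = 2 * 1 + 5
= 2 + 5
= 7
Since f'(1) > 0, the function is increasing (1)

1


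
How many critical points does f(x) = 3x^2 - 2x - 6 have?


Find where f'(x) = 0:
f'(x) = 6x - 2
Set f'(x) = 0:
6x - 2 = 0
x = 2 / 6 = 1/3
This is a linear equation in x, so there is exactly one solution.
Number of critical points: 1

1


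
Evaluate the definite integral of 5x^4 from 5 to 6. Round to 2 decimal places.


Find the antiderivative of 5x^4:
F(x) = 5/5 * x^5
Apply the Fundamental Theorem of Calculus:
F(6) - F(5)
= 5/5 * 6^5 - 5/5 * 5^5
= 5/5 * (7776 - 3125)
= 5/5 * 4651
= 4651 = 4651.00

4651.00


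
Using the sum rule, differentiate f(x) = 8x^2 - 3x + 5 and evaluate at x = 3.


Differentiate term by term using power and sum rules:
f(x) = 8x^2 - 3x + 5
f'(x) = 16x - 3
Substitute x = 3:
f'(3) = 16 * 3 - 3
= 48 - 3
= 45

45


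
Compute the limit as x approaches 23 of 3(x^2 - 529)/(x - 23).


Direct substitution gives 0/0, so we factor the numerator.
Factor: 3(x^2 - 529) = 3 * (x - 23)(x + 23)
Cancel the common factor (x - 23):
3(x^2 - 529)/(x - 23) = 3 * (x + 23)
Now substitute x = 23:
= 3 * (23 + 23) = 138

138


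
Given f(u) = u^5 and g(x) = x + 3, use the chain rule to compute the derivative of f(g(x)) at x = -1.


Using the chain rule: (f(g(x)))' = f'(g(x)) * g'(x)
First, find g(-1):
g(-1) = 1 * (-1) + 3 = 2
Next, f'(u) = 5u^4
And g'(x) = 1
So f'(g(-1)) * g'(-1)
= 5 * 2^4 * 1
= 5 * 16 * 1
= 80

80


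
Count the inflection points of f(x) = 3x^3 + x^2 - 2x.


Inflection points occur where f''(x) = 0 and concavity changes.
f(x) = 3x^3 + x^2 - 2x
f'(x) = 9x^2 + 2x - 2
f''(x) = 18x + 2
Set f''(x) = 0:
18x + 2 = 0
x = -2 / 18 = -1/9
Since f''(x) is linear (degree 1), it changes sign at this point.
Therefore there is exactly 1 inflection point.

1


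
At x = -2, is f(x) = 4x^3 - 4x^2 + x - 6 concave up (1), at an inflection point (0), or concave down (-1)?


Concavity is determined by the sign of f''(x).
f(x) = 4x^3 - 4x^2 + x - 6
f'(x) = 12x^2 - 8x + 1
f''(x) = 24x - 8
f''(-2) = 24 * (-2) - 8
= -48 - 8
= -56
Since f''(-2) < 0, the function is concave down (-1)

-1


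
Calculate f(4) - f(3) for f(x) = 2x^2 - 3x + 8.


Net change = f(b) - f(a)
f(x) = 2x^2 - 3x + 8
Compute f(4):
f(4) = 2 * 4^2 - 3 * 4 + 8
= 32 - 12 + 8
= 28
Compute f(3):
f(3) = 2 * 3^2 - 3 * 3 + 8
= 18 - 9 + 8
= 17
Net change = 28 - 17 = 11

11


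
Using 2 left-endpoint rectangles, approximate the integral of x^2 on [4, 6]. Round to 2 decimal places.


Left Riemann sum uses left endpoints of each subinterval.
Interval: [4, 6], n = 2
dx = (6 - 4) / 2 = 1
Left endpoints: [4, 5]
f values: [16, 25]
Sum = dx * (sum of f values)
= 1 * 41
= 41 = 41.00

41.00


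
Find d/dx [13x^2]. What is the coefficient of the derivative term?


We apply the power rule: d/dx [ax^n] = a*n * x^(n-1)
d/dx [13x^2]
= 13 * 2 * x^(2-1)
= 26x
The coefficient is 26

26


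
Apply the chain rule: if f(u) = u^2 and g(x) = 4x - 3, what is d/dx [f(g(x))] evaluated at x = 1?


Using the chain rule: (f(g(x)))' = f'(g(x)) * g'(x)
First, find g(1):
g(1) = 4 * 1 - 3 = 1
Next, f'(u) = 2u
And g'(x) = 4
So f'(g(1)) * g'(1)
= 2 * 1 * 4
= 8

8


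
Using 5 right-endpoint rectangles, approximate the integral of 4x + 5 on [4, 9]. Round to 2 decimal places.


Right Riemann sum uses right endpoints of each subinterval.
Interval: [4, 9], n = 5
dx = (9 - 4) / 5 = 1
Right endpoints: [5, 6, 7, 8, 9]
f values: [25, 29, 33, 37, 41]
Sum = dx * (sum of f values)
= 1 * 165
= 165 = 165.00

165.00


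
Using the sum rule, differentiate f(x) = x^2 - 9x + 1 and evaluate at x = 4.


Differentiate term by term using power and sum rules:
f(x) = x^2 - 9x + 1
f'(x) = 2x - 9
Substitute x = 4:
f'(4) = 2 * 4 - 9
= 8 - 9
= -1

-1


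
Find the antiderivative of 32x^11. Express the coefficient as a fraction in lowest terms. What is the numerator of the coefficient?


Apply the power rule for integration:
integral of ax^n dx = a/(n+1) * x^(n+1) + C
integral of 32x^11 dx
= 32/12 * x^12 + C
= 8/3 * x^12 + C
The coefficient in lowest terms is 8/3, and its numerator is 8

8


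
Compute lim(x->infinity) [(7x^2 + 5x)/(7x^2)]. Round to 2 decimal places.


For limits at infinity with equal-degree polynomials,
we compare leading coefficients.
Numerator leading term: 7x^2
Denominator leading term: 7x^2
Divide both by x^2:
lim = (7 + 5/x) / (7)
As x -> infinity, the 1/x and 1/x^2 terms vanish:
= 7/7 = 1 = 1.00

1.00


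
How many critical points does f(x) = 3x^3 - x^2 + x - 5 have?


Find where f'(x) = 0:
f(x) = 3x^3 - x^2 + x - 5
f'(x) = 9x^2 - 2x + 1
This is a quadratic in x. Use the discriminant to count real roots.
Discriminant = (-2)^2 - 4 * 9 * 1
= 4 - 36
= -32
Since discriminant < 0, f'(x) = 0 has no real solutions.
Number of critical points: 0

0


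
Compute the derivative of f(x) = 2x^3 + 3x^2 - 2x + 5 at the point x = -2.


Differentiate f(x) = 2x^3 + 3x^2 - 2x + 5 term by term:
f'(x) = 6x^2 + 6x - 2
Substitute x = -2:
f'(-2) = 6 * (-2)^2 + 6 * (-2) - 2
= 24 - 12 - 2
= 10

10


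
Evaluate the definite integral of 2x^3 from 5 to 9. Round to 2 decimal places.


Find the antiderivative of 2x^3:
F(x) = 2/4 * x^4
Apply the Fundamental Theorem of Calculus:
F(9) - F(5)
= 2/4 * 9^4 - 2/4 * 5^4
= 2/4 * (6561 - 625)
= 2/4 * 5936
= 2968 = 2968.00

2968.00


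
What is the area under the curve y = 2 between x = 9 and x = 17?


The area under a constant function y = 2 is a rectangle.
Width = 17 - 9 = 8
Height = 2
Area = width * height
= 8 * 2
= 16

16


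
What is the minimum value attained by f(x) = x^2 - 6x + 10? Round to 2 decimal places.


For a quadratic f(x) = ax^2 + bx + c with a > 0, the minimum is at the vertex.
Vertex x-coordinate: x = -b/(2a)
x = -(-6) / (2 * 1)
x = 6/2 = 3
Substitute back to find the minimum value:
f(3) = 1 * 3^2 - 6 * 3 + 10
= 9 - 18 + 10
= 1 = 1.00

1.00


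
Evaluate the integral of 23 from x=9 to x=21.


The integral of a constant k over [a, b] equals k * (b - a).
integral from 9 to 21 of 23 dx
= 23 * (21 - 9)
= 23 * 12
= 276

276


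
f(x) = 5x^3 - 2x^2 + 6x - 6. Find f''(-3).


First derivative:
f'(x) = 15x^2 - 4x + 6
Second derivative:
f''(x) = 30x - 4
Substitute x = -3:
f''(-3) = 30 * (-3) - 4
= -90 - 4
= -94

-94


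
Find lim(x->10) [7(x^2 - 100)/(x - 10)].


Direct substitution gives 0/0, so we factor the numerator.
Factor: 7(x^2 - 100) = 7 * (x - 10)(x + 10)
Cancel the common factor (x - 10):
7(x^2 - 100)/(x - 10) = 7 * (x + 10)
Now substitute x = 10:
= 7 * (10 + 10) = 140

140


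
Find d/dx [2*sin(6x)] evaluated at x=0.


Apply the chain rule to differentiate 2*sin(6x):
d/dx [2*sin(6x)]
= 2 * cos(6x) * d/dx(6x)
= 2 * 6 * cos(6x)
= 12 * cos(6x)
Evaluate at x = 0:
= 12 * cos(0)
= 12 * 1
= 12

12


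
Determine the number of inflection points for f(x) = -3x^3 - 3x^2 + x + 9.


Inflection points occur where f''(x) = 0 and concavity changes.
f(x) = -3x^3 - 3x^2 + x + 9
f'(x) = -9x^2 - 6x + 1
f''(x) = -18x - 6
Set f''(x) = 0:
-18x - 6 = 0
x = 6 / (-18) = -1/3
Since f''(x) is linear (degree 1), it changes sign at this point.
Therefore there is exactly 1 inflection point.

1


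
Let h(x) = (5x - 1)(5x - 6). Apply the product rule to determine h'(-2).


Let u(x) = 5x - 1 and v(x) = 5x - 6
u'(x) = 5
v'(x) = 5
Product rule: h'(x) = u'(x)*v(x) + u(x)*v'(x)
= 5 * (5x - 6) + (5x - 1) * 5
At x = -2:
u(-2) = 5 * (-2) - 1 = -11
v(-2) = 5 * (-2) - 6 = -16
h'(-2) = 5 * (-16) + (-11) * 5
= -80 - 55
= -135

-135


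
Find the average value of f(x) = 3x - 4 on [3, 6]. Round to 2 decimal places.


Average value = 1/(b-a) * integral from a to b of f(x) dx
First compute the integral of 3x - 4:
F(x) = (3/2)x^2 - 4x
F(6) = 3/2 * 36 - 4 * 6 = 30
F(3) = 3/2 * 9 - 4 * 3 = 3/2
Integral = 30 - 3/2 = 57/2
Average = (57/2) / (6 - 3) = (57/2) / 3
= 19/2 = 9.50

9.50
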